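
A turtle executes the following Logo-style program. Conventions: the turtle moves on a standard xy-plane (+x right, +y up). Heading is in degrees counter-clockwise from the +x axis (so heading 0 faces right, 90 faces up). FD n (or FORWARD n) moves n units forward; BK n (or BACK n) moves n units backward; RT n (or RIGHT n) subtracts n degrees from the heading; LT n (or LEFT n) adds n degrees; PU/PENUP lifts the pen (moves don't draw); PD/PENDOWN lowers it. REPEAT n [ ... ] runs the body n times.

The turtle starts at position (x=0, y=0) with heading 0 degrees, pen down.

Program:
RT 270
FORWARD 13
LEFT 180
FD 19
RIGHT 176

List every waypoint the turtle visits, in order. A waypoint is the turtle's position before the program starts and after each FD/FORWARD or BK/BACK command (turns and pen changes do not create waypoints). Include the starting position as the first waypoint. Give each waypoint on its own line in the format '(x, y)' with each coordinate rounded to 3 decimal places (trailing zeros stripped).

Answer: (0, 0)
(0, 13)
(0, -6)

Derivation:
Executing turtle program step by step:
Start: pos=(0,0), heading=0, pen down
RT 270: heading 0 -> 90
FD 13: (0,0) -> (0,13) [heading=90, draw]
LT 180: heading 90 -> 270
FD 19: (0,13) -> (0,-6) [heading=270, draw]
RT 176: heading 270 -> 94
Final: pos=(0,-6), heading=94, 2 segment(s) drawn
Waypoints (3 total):
(0, 0)
(0, 13)
(0, -6)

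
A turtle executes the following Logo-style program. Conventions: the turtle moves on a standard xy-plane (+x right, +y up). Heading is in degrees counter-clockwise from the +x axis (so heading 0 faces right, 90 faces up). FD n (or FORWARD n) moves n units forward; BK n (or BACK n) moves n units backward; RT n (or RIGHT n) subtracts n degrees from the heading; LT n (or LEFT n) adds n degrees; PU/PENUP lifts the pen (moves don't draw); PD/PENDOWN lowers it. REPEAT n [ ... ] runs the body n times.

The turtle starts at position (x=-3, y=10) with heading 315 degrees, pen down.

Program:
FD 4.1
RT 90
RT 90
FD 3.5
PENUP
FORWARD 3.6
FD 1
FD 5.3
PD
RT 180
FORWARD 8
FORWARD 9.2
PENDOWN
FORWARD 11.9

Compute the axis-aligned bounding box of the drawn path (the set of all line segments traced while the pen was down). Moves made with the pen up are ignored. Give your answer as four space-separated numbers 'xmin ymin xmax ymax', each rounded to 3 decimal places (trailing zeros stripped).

Answer: -9.576 -4.001 11.001 16.576

Derivation:
Executing turtle program step by step:
Start: pos=(-3,10), heading=315, pen down
FD 4.1: (-3,10) -> (-0.101,7.101) [heading=315, draw]
RT 90: heading 315 -> 225
RT 90: heading 225 -> 135
FD 3.5: (-0.101,7.101) -> (-2.576,9.576) [heading=135, draw]
PU: pen up
FD 3.6: (-2.576,9.576) -> (-5.121,12.121) [heading=135, move]
FD 1: (-5.121,12.121) -> (-5.828,12.828) [heading=135, move]
FD 5.3: (-5.828,12.828) -> (-9.576,16.576) [heading=135, move]
PD: pen down
RT 180: heading 135 -> 315
FD 8: (-9.576,16.576) -> (-3.919,10.919) [heading=315, draw]
FD 9.2: (-3.919,10.919) -> (2.586,4.414) [heading=315, draw]
PD: pen down
FD 11.9: (2.586,4.414) -> (11.001,-4.001) [heading=315, draw]
Final: pos=(11.001,-4.001), heading=315, 5 segment(s) drawn

Segment endpoints: x in {-9.576, -3.919, -3, -2.576, -0.101, 2.586, 11.001}, y in {-4.001, 4.414, 7.101, 9.576, 10, 10.919, 16.576}
xmin=-9.576, ymin=-4.001, xmax=11.001, ymax=16.576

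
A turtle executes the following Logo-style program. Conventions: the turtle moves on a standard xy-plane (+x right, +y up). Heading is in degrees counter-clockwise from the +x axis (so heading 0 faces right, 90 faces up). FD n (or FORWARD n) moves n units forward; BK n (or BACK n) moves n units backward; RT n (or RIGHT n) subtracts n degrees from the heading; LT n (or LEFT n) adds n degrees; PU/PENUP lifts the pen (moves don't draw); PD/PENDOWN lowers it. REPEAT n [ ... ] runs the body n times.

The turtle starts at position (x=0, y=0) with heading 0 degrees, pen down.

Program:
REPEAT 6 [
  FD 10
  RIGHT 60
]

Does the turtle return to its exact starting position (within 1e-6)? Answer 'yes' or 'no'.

Answer: yes

Derivation:
Executing turtle program step by step:
Start: pos=(0,0), heading=0, pen down
REPEAT 6 [
  -- iteration 1/6 --
  FD 10: (0,0) -> (10,0) [heading=0, draw]
  RT 60: heading 0 -> 300
  -- iteration 2/6 --
  FD 10: (10,0) -> (15,-8.66) [heading=300, draw]
  RT 60: heading 300 -> 240
  -- iteration 3/6 --
  FD 10: (15,-8.66) -> (10,-17.321) [heading=240, draw]
  RT 60: heading 240 -> 180
  -- iteration 4/6 --
  FD 10: (10,-17.321) -> (0,-17.321) [heading=180, draw]
  RT 60: heading 180 -> 120
  -- iteration 5/6 --
  FD 10: (0,-17.321) -> (-5,-8.66) [heading=120, draw]
  RT 60: heading 120 -> 60
  -- iteration 6/6 --
  FD 10: (-5,-8.66) -> (0,0) [heading=60, draw]
  RT 60: heading 60 -> 0
]
Final: pos=(0,0), heading=0, 6 segment(s) drawn

Start position: (0, 0)
Final position: (0, 0)
Distance = 0; < 1e-6 -> CLOSED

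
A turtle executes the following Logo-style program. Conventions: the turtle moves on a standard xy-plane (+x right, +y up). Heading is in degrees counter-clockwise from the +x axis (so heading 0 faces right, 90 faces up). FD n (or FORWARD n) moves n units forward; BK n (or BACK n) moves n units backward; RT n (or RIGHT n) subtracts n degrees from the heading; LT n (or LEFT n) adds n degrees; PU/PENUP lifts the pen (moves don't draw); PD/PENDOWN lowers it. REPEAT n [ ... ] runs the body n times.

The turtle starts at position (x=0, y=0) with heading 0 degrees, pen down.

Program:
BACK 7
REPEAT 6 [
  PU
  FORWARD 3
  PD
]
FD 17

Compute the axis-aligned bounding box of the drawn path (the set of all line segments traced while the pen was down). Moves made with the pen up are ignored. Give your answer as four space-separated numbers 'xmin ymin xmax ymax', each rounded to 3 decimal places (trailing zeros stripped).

Executing turtle program step by step:
Start: pos=(0,0), heading=0, pen down
BK 7: (0,0) -> (-7,0) [heading=0, draw]
REPEAT 6 [
  -- iteration 1/6 --
  PU: pen up
  FD 3: (-7,0) -> (-4,0) [heading=0, move]
  PD: pen down
  -- iteration 2/6 --
  PU: pen up
  FD 3: (-4,0) -> (-1,0) [heading=0, move]
  PD: pen down
  -- iteration 3/6 --
  PU: pen up
  FD 3: (-1,0) -> (2,0) [heading=0, move]
  PD: pen down
  -- iteration 4/6 --
  PU: pen up
  FD 3: (2,0) -> (5,0) [heading=0, move]
  PD: pen down
  -- iteration 5/6 --
  PU: pen up
  FD 3: (5,0) -> (8,0) [heading=0, move]
  PD: pen down
  -- iteration 6/6 --
  PU: pen up
  FD 3: (8,0) -> (11,0) [heading=0, move]
  PD: pen down
]
FD 17: (11,0) -> (28,0) [heading=0, draw]
Final: pos=(28,0), heading=0, 2 segment(s) drawn

Segment endpoints: x in {-7, 0, 11, 28}, y in {0}
xmin=-7, ymin=0, xmax=28, ymax=0

Answer: -7 0 28 0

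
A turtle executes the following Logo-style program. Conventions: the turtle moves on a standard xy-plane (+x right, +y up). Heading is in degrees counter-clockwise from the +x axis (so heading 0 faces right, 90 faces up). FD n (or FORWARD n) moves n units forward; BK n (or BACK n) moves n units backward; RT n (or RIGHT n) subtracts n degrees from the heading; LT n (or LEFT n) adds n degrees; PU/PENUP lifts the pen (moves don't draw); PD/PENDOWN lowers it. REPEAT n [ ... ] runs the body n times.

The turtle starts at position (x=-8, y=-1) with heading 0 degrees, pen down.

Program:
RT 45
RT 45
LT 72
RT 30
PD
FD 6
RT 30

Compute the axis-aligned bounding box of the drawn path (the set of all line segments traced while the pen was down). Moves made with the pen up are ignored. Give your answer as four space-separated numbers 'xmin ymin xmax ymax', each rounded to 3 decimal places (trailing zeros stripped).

Executing turtle program step by step:
Start: pos=(-8,-1), heading=0, pen down
RT 45: heading 0 -> 315
RT 45: heading 315 -> 270
LT 72: heading 270 -> 342
RT 30: heading 342 -> 312
PD: pen down
FD 6: (-8,-1) -> (-3.985,-5.459) [heading=312, draw]
RT 30: heading 312 -> 282
Final: pos=(-3.985,-5.459), heading=282, 1 segment(s) drawn

Segment endpoints: x in {-8, -3.985}, y in {-5.459, -1}
xmin=-8, ymin=-5.459, xmax=-3.985, ymax=-1

Answer: -8 -5.459 -3.985 -1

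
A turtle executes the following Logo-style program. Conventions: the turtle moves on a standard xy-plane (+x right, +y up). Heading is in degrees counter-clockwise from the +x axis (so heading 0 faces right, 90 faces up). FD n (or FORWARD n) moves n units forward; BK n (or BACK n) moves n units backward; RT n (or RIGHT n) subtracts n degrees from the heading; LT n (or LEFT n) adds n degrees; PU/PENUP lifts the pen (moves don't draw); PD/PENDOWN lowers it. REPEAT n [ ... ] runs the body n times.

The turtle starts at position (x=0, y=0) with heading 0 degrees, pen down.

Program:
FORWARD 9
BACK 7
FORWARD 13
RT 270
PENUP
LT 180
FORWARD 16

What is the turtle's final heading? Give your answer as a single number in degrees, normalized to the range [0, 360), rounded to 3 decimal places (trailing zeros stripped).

Executing turtle program step by step:
Start: pos=(0,0), heading=0, pen down
FD 9: (0,0) -> (9,0) [heading=0, draw]
BK 7: (9,0) -> (2,0) [heading=0, draw]
FD 13: (2,0) -> (15,0) [heading=0, draw]
RT 270: heading 0 -> 90
PU: pen up
LT 180: heading 90 -> 270
FD 16: (15,0) -> (15,-16) [heading=270, move]
Final: pos=(15,-16), heading=270, 3 segment(s) drawn

Answer: 270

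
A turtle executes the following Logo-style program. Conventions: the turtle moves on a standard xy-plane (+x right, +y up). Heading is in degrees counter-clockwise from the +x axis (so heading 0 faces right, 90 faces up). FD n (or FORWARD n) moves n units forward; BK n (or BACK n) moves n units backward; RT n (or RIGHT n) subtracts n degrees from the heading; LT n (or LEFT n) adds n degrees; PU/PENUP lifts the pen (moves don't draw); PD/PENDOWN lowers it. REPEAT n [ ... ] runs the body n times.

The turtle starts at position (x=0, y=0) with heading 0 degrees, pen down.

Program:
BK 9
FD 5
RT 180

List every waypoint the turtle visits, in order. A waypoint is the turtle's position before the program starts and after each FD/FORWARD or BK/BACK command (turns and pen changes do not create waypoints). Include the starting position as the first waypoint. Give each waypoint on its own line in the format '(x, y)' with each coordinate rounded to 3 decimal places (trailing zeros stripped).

Executing turtle program step by step:
Start: pos=(0,0), heading=0, pen down
BK 9: (0,0) -> (-9,0) [heading=0, draw]
FD 5: (-9,0) -> (-4,0) [heading=0, draw]
RT 180: heading 0 -> 180
Final: pos=(-4,0), heading=180, 2 segment(s) drawn
Waypoints (3 total):
(0, 0)
(-9, 0)
(-4, 0)

Answer: (0, 0)
(-9, 0)
(-4, 0)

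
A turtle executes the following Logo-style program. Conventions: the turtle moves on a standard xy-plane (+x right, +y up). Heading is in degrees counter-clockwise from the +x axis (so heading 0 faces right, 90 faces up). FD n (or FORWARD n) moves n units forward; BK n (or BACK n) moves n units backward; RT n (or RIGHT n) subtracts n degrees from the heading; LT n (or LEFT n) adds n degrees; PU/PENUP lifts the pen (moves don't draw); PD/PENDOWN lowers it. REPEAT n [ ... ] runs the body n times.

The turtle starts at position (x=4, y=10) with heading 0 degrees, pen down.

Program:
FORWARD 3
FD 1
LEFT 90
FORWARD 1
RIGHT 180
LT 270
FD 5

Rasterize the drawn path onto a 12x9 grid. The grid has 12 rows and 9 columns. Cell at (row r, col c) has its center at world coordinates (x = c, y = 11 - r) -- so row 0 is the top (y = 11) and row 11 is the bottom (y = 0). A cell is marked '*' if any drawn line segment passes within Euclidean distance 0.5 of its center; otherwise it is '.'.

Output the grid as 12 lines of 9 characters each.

Answer: ...******
....*****
.........
.........
.........
.........
.........
.........
.........
.........
.........
.........

Derivation:
Segment 0: (4,10) -> (7,10)
Segment 1: (7,10) -> (8,10)
Segment 2: (8,10) -> (8,11)
Segment 3: (8,11) -> (3,11)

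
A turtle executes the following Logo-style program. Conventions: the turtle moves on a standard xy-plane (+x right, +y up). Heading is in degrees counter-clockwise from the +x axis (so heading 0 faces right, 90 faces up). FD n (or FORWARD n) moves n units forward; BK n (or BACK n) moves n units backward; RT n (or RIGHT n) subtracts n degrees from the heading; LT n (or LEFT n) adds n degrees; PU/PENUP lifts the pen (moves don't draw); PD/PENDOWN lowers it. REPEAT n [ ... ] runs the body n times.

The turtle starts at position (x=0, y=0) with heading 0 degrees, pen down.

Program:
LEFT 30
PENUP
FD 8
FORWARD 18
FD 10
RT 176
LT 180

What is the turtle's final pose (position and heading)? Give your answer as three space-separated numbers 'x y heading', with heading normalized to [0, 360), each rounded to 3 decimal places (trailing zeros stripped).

Answer: 31.177 18 34

Derivation:
Executing turtle program step by step:
Start: pos=(0,0), heading=0, pen down
LT 30: heading 0 -> 30
PU: pen up
FD 8: (0,0) -> (6.928,4) [heading=30, move]
FD 18: (6.928,4) -> (22.517,13) [heading=30, move]
FD 10: (22.517,13) -> (31.177,18) [heading=30, move]
RT 176: heading 30 -> 214
LT 180: heading 214 -> 34
Final: pos=(31.177,18), heading=34, 0 segment(s) drawn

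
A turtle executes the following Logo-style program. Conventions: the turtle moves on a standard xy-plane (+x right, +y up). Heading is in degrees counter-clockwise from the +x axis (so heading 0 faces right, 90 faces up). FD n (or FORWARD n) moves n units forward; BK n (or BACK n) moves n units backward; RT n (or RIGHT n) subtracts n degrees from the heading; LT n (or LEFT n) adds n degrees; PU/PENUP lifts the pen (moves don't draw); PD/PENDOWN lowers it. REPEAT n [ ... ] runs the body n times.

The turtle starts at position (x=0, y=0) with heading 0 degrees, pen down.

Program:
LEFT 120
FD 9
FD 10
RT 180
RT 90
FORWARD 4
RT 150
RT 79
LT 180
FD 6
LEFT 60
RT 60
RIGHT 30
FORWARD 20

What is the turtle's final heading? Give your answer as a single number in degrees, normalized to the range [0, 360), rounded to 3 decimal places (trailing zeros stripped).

Executing turtle program step by step:
Start: pos=(0,0), heading=0, pen down
LT 120: heading 0 -> 120
FD 9: (0,0) -> (-4.5,7.794) [heading=120, draw]
FD 10: (-4.5,7.794) -> (-9.5,16.454) [heading=120, draw]
RT 180: heading 120 -> 300
RT 90: heading 300 -> 210
FD 4: (-9.5,16.454) -> (-12.964,14.454) [heading=210, draw]
RT 150: heading 210 -> 60
RT 79: heading 60 -> 341
LT 180: heading 341 -> 161
FD 6: (-12.964,14.454) -> (-18.637,16.408) [heading=161, draw]
LT 60: heading 161 -> 221
RT 60: heading 221 -> 161
RT 30: heading 161 -> 131
FD 20: (-18.637,16.408) -> (-31.758,31.502) [heading=131, draw]
Final: pos=(-31.758,31.502), heading=131, 5 segment(s) drawn

Answer: 131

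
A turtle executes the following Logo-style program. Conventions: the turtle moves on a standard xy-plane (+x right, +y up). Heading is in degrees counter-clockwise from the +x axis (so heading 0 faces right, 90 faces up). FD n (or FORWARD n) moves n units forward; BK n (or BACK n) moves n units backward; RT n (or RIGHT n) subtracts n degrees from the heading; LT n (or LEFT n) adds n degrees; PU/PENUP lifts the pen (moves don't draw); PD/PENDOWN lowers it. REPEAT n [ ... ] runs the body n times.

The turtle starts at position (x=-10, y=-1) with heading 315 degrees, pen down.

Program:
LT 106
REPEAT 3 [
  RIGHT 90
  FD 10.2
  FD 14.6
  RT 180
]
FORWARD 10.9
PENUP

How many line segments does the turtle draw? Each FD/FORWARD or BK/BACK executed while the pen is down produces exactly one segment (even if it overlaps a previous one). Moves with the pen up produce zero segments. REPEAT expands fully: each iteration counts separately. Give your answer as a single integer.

Answer: 7

Derivation:
Executing turtle program step by step:
Start: pos=(-10,-1), heading=315, pen down
LT 106: heading 315 -> 61
REPEAT 3 [
  -- iteration 1/3 --
  RT 90: heading 61 -> 331
  FD 10.2: (-10,-1) -> (-1.079,-5.945) [heading=331, draw]
  FD 14.6: (-1.079,-5.945) -> (11.691,-13.023) [heading=331, draw]
  RT 180: heading 331 -> 151
  -- iteration 2/3 --
  RT 90: heading 151 -> 61
  FD 10.2: (11.691,-13.023) -> (16.636,-4.102) [heading=61, draw]
  FD 14.6: (16.636,-4.102) -> (23.714,8.667) [heading=61, draw]
  RT 180: heading 61 -> 241
  -- iteration 3/3 --
  RT 90: heading 241 -> 151
  FD 10.2: (23.714,8.667) -> (14.793,13.612) [heading=151, draw]
  FD 14.6: (14.793,13.612) -> (2.023,20.691) [heading=151, draw]
  RT 180: heading 151 -> 331
]
FD 10.9: (2.023,20.691) -> (11.557,15.406) [heading=331, draw]
PU: pen up
Final: pos=(11.557,15.406), heading=331, 7 segment(s) drawn
Segments drawn: 7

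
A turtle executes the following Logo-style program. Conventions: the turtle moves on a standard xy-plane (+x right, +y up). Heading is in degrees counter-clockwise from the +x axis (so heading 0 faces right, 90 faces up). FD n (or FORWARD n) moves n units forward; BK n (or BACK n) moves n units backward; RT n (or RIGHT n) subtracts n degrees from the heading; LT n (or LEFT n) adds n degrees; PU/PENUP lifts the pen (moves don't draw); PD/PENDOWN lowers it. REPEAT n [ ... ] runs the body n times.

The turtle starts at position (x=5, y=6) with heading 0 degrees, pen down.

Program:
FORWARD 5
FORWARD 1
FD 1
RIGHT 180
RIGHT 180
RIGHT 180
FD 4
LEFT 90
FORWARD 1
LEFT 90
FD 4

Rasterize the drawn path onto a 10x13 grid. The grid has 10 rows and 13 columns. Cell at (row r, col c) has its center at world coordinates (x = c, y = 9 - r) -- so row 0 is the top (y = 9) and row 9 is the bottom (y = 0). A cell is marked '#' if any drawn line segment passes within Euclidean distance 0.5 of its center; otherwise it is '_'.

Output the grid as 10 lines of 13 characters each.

Segment 0: (5,6) -> (10,6)
Segment 1: (10,6) -> (11,6)
Segment 2: (11,6) -> (12,6)
Segment 3: (12,6) -> (8,6)
Segment 4: (8,6) -> (8,5)
Segment 5: (8,5) -> (12,5)

Answer: _____________
_____________
_____________
_____########
________#####
_____________
_____________
_____________
_____________
_____________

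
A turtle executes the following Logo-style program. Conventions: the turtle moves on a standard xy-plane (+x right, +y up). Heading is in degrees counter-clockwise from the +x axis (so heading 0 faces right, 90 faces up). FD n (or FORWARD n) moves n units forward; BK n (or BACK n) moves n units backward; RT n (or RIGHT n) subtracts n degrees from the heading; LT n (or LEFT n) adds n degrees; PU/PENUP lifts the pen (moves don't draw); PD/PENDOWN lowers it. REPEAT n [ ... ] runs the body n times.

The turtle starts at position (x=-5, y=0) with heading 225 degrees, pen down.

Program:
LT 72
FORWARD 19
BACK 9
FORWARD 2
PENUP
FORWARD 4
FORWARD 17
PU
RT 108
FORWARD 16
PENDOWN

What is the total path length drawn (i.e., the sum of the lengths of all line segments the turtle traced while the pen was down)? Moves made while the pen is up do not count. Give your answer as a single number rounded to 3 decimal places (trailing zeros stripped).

Executing turtle program step by step:
Start: pos=(-5,0), heading=225, pen down
LT 72: heading 225 -> 297
FD 19: (-5,0) -> (3.626,-16.929) [heading=297, draw]
BK 9: (3.626,-16.929) -> (-0.46,-8.91) [heading=297, draw]
FD 2: (-0.46,-8.91) -> (0.448,-10.692) [heading=297, draw]
PU: pen up
FD 4: (0.448,-10.692) -> (2.264,-14.256) [heading=297, move]
FD 17: (2.264,-14.256) -> (9.982,-29.403) [heading=297, move]
PU: pen up
RT 108: heading 297 -> 189
FD 16: (9.982,-29.403) -> (-5.821,-31.906) [heading=189, move]
PD: pen down
Final: pos=(-5.821,-31.906), heading=189, 3 segment(s) drawn

Segment lengths:
  seg 1: (-5,0) -> (3.626,-16.929), length = 19
  seg 2: (3.626,-16.929) -> (-0.46,-8.91), length = 9
  seg 3: (-0.46,-8.91) -> (0.448,-10.692), length = 2
Total = 30

Answer: 30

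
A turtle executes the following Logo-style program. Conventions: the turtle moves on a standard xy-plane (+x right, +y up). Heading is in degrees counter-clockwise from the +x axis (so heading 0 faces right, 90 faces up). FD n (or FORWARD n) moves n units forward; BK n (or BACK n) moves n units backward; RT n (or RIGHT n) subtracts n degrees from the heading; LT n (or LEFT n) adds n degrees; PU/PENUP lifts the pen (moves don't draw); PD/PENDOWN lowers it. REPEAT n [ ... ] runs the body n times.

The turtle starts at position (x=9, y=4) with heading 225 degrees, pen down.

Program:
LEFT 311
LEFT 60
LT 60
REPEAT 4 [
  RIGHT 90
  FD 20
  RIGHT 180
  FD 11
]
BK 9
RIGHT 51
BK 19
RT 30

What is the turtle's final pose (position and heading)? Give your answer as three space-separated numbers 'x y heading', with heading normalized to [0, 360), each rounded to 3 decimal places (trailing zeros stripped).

Executing turtle program step by step:
Start: pos=(9,4), heading=225, pen down
LT 311: heading 225 -> 176
LT 60: heading 176 -> 236
LT 60: heading 236 -> 296
REPEAT 4 [
  -- iteration 1/4 --
  RT 90: heading 296 -> 206
  FD 20: (9,4) -> (-8.976,-4.767) [heading=206, draw]
  RT 180: heading 206 -> 26
  FD 11: (-8.976,-4.767) -> (0.911,0.055) [heading=26, draw]
  -- iteration 2/4 --
  RT 90: heading 26 -> 296
  FD 20: (0.911,0.055) -> (9.678,-17.921) [heading=296, draw]
  RT 180: heading 296 -> 116
  FD 11: (9.678,-17.921) -> (4.856,-8.034) [heading=116, draw]
  -- iteration 3/4 --
  RT 90: heading 116 -> 26
  FD 20: (4.856,-8.034) -> (22.832,0.733) [heading=26, draw]
  RT 180: heading 26 -> 206
  FD 11: (22.832,0.733) -> (12.945,-4.089) [heading=206, draw]
  -- iteration 4/4 --
  RT 90: heading 206 -> 116
  FD 20: (12.945,-4.089) -> (4.178,13.887) [heading=116, draw]
  RT 180: heading 116 -> 296
  FD 11: (4.178,13.887) -> (9,4) [heading=296, draw]
]
BK 9: (9,4) -> (5.055,12.089) [heading=296, draw]
RT 51: heading 296 -> 245
BK 19: (5.055,12.089) -> (13.084,29.309) [heading=245, draw]
RT 30: heading 245 -> 215
Final: pos=(13.084,29.309), heading=215, 10 segment(s) drawn

Answer: 13.084 29.309 215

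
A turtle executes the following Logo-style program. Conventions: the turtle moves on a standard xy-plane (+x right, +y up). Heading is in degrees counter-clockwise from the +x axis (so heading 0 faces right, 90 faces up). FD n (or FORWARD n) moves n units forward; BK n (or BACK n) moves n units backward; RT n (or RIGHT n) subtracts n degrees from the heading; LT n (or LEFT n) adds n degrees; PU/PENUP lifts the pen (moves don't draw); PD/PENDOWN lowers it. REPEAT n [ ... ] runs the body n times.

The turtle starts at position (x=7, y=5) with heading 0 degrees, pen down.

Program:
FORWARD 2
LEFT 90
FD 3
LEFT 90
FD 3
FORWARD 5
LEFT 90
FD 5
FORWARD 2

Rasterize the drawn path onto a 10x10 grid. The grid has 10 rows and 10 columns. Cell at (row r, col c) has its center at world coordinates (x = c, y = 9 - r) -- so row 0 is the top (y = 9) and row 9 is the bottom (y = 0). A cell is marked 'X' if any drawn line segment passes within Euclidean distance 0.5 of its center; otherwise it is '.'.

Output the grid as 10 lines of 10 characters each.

Answer: ..........
.XXXXXXXXX
.X.......X
.X.......X
.X.....XXX
.X........
.X........
.X........
.X........
..........

Derivation:
Segment 0: (7,5) -> (9,5)
Segment 1: (9,5) -> (9,8)
Segment 2: (9,8) -> (6,8)
Segment 3: (6,8) -> (1,8)
Segment 4: (1,8) -> (1,3)
Segment 5: (1,3) -> (1,1)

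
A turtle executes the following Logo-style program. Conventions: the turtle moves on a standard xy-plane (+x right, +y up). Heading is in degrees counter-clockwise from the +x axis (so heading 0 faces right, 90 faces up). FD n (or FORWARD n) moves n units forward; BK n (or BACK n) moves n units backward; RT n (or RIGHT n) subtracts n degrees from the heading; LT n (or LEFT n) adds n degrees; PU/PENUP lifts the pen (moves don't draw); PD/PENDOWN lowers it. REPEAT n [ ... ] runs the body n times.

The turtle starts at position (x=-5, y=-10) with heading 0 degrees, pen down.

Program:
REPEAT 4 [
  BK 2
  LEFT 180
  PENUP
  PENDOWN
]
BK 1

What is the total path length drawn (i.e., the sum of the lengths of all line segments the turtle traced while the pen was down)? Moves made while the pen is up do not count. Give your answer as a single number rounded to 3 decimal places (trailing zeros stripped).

Executing turtle program step by step:
Start: pos=(-5,-10), heading=0, pen down
REPEAT 4 [
  -- iteration 1/4 --
  BK 2: (-5,-10) -> (-7,-10) [heading=0, draw]
  LT 180: heading 0 -> 180
  PU: pen up
  PD: pen down
  -- iteration 2/4 --
  BK 2: (-7,-10) -> (-5,-10) [heading=180, draw]
  LT 180: heading 180 -> 0
  PU: pen up
  PD: pen down
  -- iteration 3/4 --
  BK 2: (-5,-10) -> (-7,-10) [heading=0, draw]
  LT 180: heading 0 -> 180
  PU: pen up
  PD: pen down
  -- iteration 4/4 --
  BK 2: (-7,-10) -> (-5,-10) [heading=180, draw]
  LT 180: heading 180 -> 0
  PU: pen up
  PD: pen down
]
BK 1: (-5,-10) -> (-6,-10) [heading=0, draw]
Final: pos=(-6,-10), heading=0, 5 segment(s) drawn

Segment lengths:
  seg 1: (-5,-10) -> (-7,-10), length = 2
  seg 2: (-7,-10) -> (-5,-10), length = 2
  seg 3: (-5,-10) -> (-7,-10), length = 2
  seg 4: (-7,-10) -> (-5,-10), length = 2
  seg 5: (-5,-10) -> (-6,-10), length = 1
Total = 9

Answer: 9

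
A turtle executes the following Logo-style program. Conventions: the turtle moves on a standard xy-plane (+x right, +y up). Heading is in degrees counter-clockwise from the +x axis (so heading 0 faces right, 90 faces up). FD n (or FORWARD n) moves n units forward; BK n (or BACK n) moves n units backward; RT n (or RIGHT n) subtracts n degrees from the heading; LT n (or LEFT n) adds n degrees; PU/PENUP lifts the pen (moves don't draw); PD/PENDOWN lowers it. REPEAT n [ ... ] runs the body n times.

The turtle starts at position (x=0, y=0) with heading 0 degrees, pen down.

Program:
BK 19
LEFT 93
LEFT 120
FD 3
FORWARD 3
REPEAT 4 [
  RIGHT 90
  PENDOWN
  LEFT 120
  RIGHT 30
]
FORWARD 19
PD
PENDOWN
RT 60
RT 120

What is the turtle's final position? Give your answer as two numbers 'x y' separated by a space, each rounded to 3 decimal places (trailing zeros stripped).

Answer: -39.967 -13.616

Derivation:
Executing turtle program step by step:
Start: pos=(0,0), heading=0, pen down
BK 19: (0,0) -> (-19,0) [heading=0, draw]
LT 93: heading 0 -> 93
LT 120: heading 93 -> 213
FD 3: (-19,0) -> (-21.516,-1.634) [heading=213, draw]
FD 3: (-21.516,-1.634) -> (-24.032,-3.268) [heading=213, draw]
REPEAT 4 [
  -- iteration 1/4 --
  RT 90: heading 213 -> 123
  PD: pen down
  LT 120: heading 123 -> 243
  RT 30: heading 243 -> 213
  -- iteration 2/4 --
  RT 90: heading 213 -> 123
  PD: pen down
  LT 120: heading 123 -> 243
  RT 30: heading 243 -> 213
  -- iteration 3/4 --
  RT 90: heading 213 -> 123
  PD: pen down
  LT 120: heading 123 -> 243
  RT 30: heading 243 -> 213
  -- iteration 4/4 --
  RT 90: heading 213 -> 123
  PD: pen down
  LT 120: heading 123 -> 243
  RT 30: heading 243 -> 213
]
FD 19: (-24.032,-3.268) -> (-39.967,-13.616) [heading=213, draw]
PD: pen down
PD: pen down
RT 60: heading 213 -> 153
RT 120: heading 153 -> 33
Final: pos=(-39.967,-13.616), heading=33, 4 segment(s) drawn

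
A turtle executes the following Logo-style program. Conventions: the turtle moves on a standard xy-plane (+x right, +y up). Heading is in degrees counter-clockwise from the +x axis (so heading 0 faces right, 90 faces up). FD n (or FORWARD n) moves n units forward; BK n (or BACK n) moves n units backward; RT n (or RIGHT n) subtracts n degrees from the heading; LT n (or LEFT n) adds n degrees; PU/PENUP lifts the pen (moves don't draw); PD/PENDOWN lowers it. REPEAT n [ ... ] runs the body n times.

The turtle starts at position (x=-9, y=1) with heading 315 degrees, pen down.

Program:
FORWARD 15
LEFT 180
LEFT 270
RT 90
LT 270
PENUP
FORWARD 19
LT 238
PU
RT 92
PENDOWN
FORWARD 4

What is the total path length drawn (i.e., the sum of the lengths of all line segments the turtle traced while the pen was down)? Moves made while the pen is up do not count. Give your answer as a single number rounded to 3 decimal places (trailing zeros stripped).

Executing turtle program step by step:
Start: pos=(-9,1), heading=315, pen down
FD 15: (-9,1) -> (1.607,-9.607) [heading=315, draw]
LT 180: heading 315 -> 135
LT 270: heading 135 -> 45
RT 90: heading 45 -> 315
LT 270: heading 315 -> 225
PU: pen up
FD 19: (1.607,-9.607) -> (-11.828,-23.042) [heading=225, move]
LT 238: heading 225 -> 103
PU: pen up
RT 92: heading 103 -> 11
PD: pen down
FD 4: (-11.828,-23.042) -> (-7.902,-22.278) [heading=11, draw]
Final: pos=(-7.902,-22.278), heading=11, 2 segment(s) drawn

Segment lengths:
  seg 1: (-9,1) -> (1.607,-9.607), length = 15
  seg 2: (-11.828,-23.042) -> (-7.902,-22.278), length = 4
Total = 19

Answer: 19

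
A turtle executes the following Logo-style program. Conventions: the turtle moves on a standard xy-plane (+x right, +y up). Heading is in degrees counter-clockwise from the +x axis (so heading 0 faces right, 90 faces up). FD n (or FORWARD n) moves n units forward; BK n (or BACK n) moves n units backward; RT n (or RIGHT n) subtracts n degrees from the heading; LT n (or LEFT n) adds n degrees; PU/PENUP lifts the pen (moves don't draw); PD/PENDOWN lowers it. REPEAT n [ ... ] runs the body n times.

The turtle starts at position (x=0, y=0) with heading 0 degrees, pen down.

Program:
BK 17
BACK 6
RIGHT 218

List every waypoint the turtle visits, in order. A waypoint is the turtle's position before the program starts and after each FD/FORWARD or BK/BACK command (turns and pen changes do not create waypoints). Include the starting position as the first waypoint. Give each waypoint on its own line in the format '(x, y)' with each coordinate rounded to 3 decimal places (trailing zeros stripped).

Answer: (0, 0)
(-17, 0)
(-23, 0)

Derivation:
Executing turtle program step by step:
Start: pos=(0,0), heading=0, pen down
BK 17: (0,0) -> (-17,0) [heading=0, draw]
BK 6: (-17,0) -> (-23,0) [heading=0, draw]
RT 218: heading 0 -> 142
Final: pos=(-23,0), heading=142, 2 segment(s) drawn
Waypoints (3 total):
(0, 0)
(-17, 0)
(-23, 0)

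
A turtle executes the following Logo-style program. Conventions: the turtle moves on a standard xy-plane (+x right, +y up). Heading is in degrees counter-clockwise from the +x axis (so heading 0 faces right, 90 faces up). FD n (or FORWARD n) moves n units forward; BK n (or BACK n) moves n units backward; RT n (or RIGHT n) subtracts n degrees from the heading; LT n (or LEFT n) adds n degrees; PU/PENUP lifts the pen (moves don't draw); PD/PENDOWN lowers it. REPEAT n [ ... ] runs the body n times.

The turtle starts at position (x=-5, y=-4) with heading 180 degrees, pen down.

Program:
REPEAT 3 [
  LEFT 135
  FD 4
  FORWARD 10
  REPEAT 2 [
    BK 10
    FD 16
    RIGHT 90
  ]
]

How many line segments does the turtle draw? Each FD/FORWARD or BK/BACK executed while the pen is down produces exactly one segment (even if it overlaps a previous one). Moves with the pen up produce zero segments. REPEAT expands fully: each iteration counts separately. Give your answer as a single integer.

Executing turtle program step by step:
Start: pos=(-5,-4), heading=180, pen down
REPEAT 3 [
  -- iteration 1/3 --
  LT 135: heading 180 -> 315
  FD 4: (-5,-4) -> (-2.172,-6.828) [heading=315, draw]
  FD 10: (-2.172,-6.828) -> (4.899,-13.899) [heading=315, draw]
  REPEAT 2 [
    -- iteration 1/2 --
    BK 10: (4.899,-13.899) -> (-2.172,-6.828) [heading=315, draw]
    FD 16: (-2.172,-6.828) -> (9.142,-18.142) [heading=315, draw]
    RT 90: heading 315 -> 225
    -- iteration 2/2 --
    BK 10: (9.142,-18.142) -> (16.213,-11.071) [heading=225, draw]
    FD 16: (16.213,-11.071) -> (4.899,-22.385) [heading=225, draw]
    RT 90: heading 225 -> 135
  ]
  -- iteration 2/3 --
  LT 135: heading 135 -> 270
  FD 4: (4.899,-22.385) -> (4.899,-26.385) [heading=270, draw]
  FD 10: (4.899,-26.385) -> (4.899,-36.385) [heading=270, draw]
  REPEAT 2 [
    -- iteration 1/2 --
    BK 10: (4.899,-36.385) -> (4.899,-26.385) [heading=270, draw]
    FD 16: (4.899,-26.385) -> (4.899,-42.385) [heading=270, draw]
    RT 90: heading 270 -> 180
    -- iteration 2/2 --
    BK 10: (4.899,-42.385) -> (14.899,-42.385) [heading=180, draw]
    FD 16: (14.899,-42.385) -> (-1.101,-42.385) [heading=180, draw]
    RT 90: heading 180 -> 90
  ]
  -- iteration 3/3 --
  LT 135: heading 90 -> 225
  FD 4: (-1.101,-42.385) -> (-3.929,-45.213) [heading=225, draw]
  FD 10: (-3.929,-45.213) -> (-11,-52.284) [heading=225, draw]
  REPEAT 2 [
    -- iteration 1/2 --
    BK 10: (-11,-52.284) -> (-3.929,-45.213) [heading=225, draw]
    FD 16: (-3.929,-45.213) -> (-15.243,-56.527) [heading=225, draw]
    RT 90: heading 225 -> 135
    -- iteration 2/2 --
    BK 10: (-15.243,-56.527) -> (-8.172,-63.598) [heading=135, draw]
    FD 16: (-8.172,-63.598) -> (-19.485,-52.284) [heading=135, draw]
    RT 90: heading 135 -> 45
  ]
]
Final: pos=(-19.485,-52.284), heading=45, 18 segment(s) drawn
Segments drawn: 18

Answer: 18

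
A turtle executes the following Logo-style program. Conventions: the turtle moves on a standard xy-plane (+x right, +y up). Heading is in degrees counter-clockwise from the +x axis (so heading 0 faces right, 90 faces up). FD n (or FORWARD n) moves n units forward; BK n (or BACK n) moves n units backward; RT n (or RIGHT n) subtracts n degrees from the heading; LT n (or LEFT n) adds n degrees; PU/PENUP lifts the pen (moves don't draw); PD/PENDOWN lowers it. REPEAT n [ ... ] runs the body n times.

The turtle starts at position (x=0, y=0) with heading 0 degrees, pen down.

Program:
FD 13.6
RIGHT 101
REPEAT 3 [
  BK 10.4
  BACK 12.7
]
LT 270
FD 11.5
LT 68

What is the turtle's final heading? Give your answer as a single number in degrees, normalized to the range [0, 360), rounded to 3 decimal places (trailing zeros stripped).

Executing turtle program step by step:
Start: pos=(0,0), heading=0, pen down
FD 13.6: (0,0) -> (13.6,0) [heading=0, draw]
RT 101: heading 0 -> 259
REPEAT 3 [
  -- iteration 1/3 --
  BK 10.4: (13.6,0) -> (15.584,10.209) [heading=259, draw]
  BK 12.7: (15.584,10.209) -> (18.008,22.676) [heading=259, draw]
  -- iteration 2/3 --
  BK 10.4: (18.008,22.676) -> (19.992,32.885) [heading=259, draw]
  BK 12.7: (19.992,32.885) -> (22.415,45.351) [heading=259, draw]
  -- iteration 3/3 --
  BK 10.4: (22.415,45.351) -> (24.4,55.56) [heading=259, draw]
  BK 12.7: (24.4,55.56) -> (26.823,68.027) [heading=259, draw]
]
LT 270: heading 259 -> 169
FD 11.5: (26.823,68.027) -> (15.534,70.221) [heading=169, draw]
LT 68: heading 169 -> 237
Final: pos=(15.534,70.221), heading=237, 8 segment(s) drawn

Answer: 237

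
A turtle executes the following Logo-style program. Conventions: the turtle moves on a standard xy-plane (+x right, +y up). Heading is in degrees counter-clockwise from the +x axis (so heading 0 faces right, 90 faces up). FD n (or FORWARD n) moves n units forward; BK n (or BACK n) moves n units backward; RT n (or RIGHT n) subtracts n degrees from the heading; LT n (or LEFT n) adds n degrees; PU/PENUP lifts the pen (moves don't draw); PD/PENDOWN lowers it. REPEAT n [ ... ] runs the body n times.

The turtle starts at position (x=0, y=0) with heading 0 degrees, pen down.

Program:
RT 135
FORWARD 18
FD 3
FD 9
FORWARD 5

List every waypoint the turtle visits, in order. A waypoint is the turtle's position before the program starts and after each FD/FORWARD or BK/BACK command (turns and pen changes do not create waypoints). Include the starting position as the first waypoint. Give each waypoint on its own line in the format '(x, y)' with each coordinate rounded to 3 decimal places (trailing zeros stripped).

Executing turtle program step by step:
Start: pos=(0,0), heading=0, pen down
RT 135: heading 0 -> 225
FD 18: (0,0) -> (-12.728,-12.728) [heading=225, draw]
FD 3: (-12.728,-12.728) -> (-14.849,-14.849) [heading=225, draw]
FD 9: (-14.849,-14.849) -> (-21.213,-21.213) [heading=225, draw]
FD 5: (-21.213,-21.213) -> (-24.749,-24.749) [heading=225, draw]
Final: pos=(-24.749,-24.749), heading=225, 4 segment(s) drawn
Waypoints (5 total):
(0, 0)
(-12.728, -12.728)
(-14.849, -14.849)
(-21.213, -21.213)
(-24.749, -24.749)

Answer: (0, 0)
(-12.728, -12.728)
(-14.849, -14.849)
(-21.213, -21.213)
(-24.749, -24.749)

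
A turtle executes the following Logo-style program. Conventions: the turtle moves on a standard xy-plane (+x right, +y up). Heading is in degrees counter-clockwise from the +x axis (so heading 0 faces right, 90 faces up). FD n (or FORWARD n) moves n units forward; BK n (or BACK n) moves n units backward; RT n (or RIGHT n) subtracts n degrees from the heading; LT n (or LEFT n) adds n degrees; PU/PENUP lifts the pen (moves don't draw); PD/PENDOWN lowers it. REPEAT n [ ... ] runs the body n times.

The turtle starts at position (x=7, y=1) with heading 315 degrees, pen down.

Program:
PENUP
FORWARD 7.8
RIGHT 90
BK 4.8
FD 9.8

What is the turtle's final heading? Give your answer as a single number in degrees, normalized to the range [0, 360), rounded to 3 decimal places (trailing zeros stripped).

Answer: 225

Derivation:
Executing turtle program step by step:
Start: pos=(7,1), heading=315, pen down
PU: pen up
FD 7.8: (7,1) -> (12.515,-4.515) [heading=315, move]
RT 90: heading 315 -> 225
BK 4.8: (12.515,-4.515) -> (15.91,-1.121) [heading=225, move]
FD 9.8: (15.91,-1.121) -> (8.98,-8.051) [heading=225, move]
Final: pos=(8.98,-8.051), heading=225, 0 segment(s) drawn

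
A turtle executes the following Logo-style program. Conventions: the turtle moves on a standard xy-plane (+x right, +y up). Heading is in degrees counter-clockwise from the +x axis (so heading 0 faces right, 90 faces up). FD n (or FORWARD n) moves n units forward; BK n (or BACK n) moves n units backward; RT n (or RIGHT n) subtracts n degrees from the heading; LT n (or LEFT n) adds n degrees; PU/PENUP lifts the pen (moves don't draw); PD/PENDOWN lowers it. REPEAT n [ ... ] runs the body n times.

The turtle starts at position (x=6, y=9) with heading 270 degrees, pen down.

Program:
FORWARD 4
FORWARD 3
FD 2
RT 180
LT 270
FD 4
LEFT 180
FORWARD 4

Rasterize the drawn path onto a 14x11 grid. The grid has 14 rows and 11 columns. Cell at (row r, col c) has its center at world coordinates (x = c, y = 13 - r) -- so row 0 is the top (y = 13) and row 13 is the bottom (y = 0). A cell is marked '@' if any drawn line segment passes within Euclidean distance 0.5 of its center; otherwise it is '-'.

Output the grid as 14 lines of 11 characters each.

Answer: -----------
-----------
-----------
-----------
------@----
------@----
------@----
------@----
------@----
------@----
------@----
------@----
------@----
------@@@@@

Derivation:
Segment 0: (6,9) -> (6,5)
Segment 1: (6,5) -> (6,2)
Segment 2: (6,2) -> (6,0)
Segment 3: (6,0) -> (10,-0)
Segment 4: (10,-0) -> (6,0)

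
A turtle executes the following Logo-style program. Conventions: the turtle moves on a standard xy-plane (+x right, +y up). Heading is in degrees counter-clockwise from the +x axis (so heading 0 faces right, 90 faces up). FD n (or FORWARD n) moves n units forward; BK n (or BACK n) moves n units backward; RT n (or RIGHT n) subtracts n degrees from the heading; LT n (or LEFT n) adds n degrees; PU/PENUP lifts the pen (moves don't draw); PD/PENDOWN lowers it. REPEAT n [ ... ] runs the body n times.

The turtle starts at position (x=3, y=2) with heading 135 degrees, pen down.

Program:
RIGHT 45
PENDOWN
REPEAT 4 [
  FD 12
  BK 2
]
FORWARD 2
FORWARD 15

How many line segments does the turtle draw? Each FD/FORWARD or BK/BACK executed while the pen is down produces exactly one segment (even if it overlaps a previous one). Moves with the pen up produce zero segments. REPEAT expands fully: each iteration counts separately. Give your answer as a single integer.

Executing turtle program step by step:
Start: pos=(3,2), heading=135, pen down
RT 45: heading 135 -> 90
PD: pen down
REPEAT 4 [
  -- iteration 1/4 --
  FD 12: (3,2) -> (3,14) [heading=90, draw]
  BK 2: (3,14) -> (3,12) [heading=90, draw]
  -- iteration 2/4 --
  FD 12: (3,12) -> (3,24) [heading=90, draw]
  BK 2: (3,24) -> (3,22) [heading=90, draw]
  -- iteration 3/4 --
  FD 12: (3,22) -> (3,34) [heading=90, draw]
  BK 2: (3,34) -> (3,32) [heading=90, draw]
  -- iteration 4/4 --
  FD 12: (3,32) -> (3,44) [heading=90, draw]
  BK 2: (3,44) -> (3,42) [heading=90, draw]
]
FD 2: (3,42) -> (3,44) [heading=90, draw]
FD 15: (3,44) -> (3,59) [heading=90, draw]
Final: pos=(3,59), heading=90, 10 segment(s) drawn
Segments drawn: 10

Answer: 10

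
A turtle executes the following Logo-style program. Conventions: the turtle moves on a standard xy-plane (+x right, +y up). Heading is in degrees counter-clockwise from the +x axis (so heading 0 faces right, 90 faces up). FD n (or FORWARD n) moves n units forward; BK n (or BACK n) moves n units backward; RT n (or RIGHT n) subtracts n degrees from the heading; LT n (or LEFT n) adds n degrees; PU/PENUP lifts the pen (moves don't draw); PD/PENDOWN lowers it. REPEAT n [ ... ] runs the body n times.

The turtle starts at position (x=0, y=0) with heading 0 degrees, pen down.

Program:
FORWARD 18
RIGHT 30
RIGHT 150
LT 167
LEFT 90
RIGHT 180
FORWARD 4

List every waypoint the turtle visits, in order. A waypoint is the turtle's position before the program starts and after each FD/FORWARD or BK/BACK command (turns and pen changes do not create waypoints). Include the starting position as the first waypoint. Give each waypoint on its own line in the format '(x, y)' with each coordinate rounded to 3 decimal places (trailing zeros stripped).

Answer: (0, 0)
(18, 0)
(17.1, -3.897)

Derivation:
Executing turtle program step by step:
Start: pos=(0,0), heading=0, pen down
FD 18: (0,0) -> (18,0) [heading=0, draw]
RT 30: heading 0 -> 330
RT 150: heading 330 -> 180
LT 167: heading 180 -> 347
LT 90: heading 347 -> 77
RT 180: heading 77 -> 257
FD 4: (18,0) -> (17.1,-3.897) [heading=257, draw]
Final: pos=(17.1,-3.897), heading=257, 2 segment(s) drawn
Waypoints (3 total):
(0, 0)
(18, 0)
(17.1, -3.897)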